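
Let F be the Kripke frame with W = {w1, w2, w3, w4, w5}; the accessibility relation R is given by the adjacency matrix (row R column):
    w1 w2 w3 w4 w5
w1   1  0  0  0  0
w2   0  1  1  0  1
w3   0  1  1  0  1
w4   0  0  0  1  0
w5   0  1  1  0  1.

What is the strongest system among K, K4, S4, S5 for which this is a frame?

S5

Transitive (axiom 4): yes — every two-step R-path is closed by a direct edge.
Reflexive (axiom T): yes — every world is R-related to itself.
Euclidean (axiom 5): yes — any two successors of a common world are R-related.
So F validates K, K4, S4, S5. The strongest is S5.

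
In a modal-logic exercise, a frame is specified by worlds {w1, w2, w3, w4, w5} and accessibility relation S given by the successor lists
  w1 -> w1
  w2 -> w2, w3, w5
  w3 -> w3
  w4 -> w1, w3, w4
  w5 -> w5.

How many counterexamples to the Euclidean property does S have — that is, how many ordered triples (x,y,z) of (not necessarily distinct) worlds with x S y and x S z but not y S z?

8

Enumerating: (w2,w3,w2), (w2,w3,w5), (w2,w5,w2), (w2,w5,w3), (w4,w1,w3), (w4,w1,w4), (w4,w3,w1), (w4,w3,w4).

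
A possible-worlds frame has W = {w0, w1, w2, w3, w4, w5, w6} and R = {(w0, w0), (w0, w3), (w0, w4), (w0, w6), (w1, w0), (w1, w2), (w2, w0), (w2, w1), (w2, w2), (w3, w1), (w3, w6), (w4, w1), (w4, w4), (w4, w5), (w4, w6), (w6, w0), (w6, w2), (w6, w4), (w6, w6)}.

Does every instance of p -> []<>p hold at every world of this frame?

Axiom B corresponds to the accessibility relation being symmetric.
Symmetric: no — w0 R w3 but not w3 R w0.

No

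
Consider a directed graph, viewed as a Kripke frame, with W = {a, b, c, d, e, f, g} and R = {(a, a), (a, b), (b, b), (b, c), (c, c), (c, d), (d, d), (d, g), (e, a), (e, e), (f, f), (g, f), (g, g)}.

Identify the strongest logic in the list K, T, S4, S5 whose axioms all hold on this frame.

Reflexive (axiom T): yes — every world is R-related to itself.
Transitive (axiom 4): no — a R b and b R c, but not a R c.
Euclidean (axiom 5): no — a R b and a R a, but not b R a.
So F validates K, T; S4 would additionally require R to be transitive. The strongest is T.

T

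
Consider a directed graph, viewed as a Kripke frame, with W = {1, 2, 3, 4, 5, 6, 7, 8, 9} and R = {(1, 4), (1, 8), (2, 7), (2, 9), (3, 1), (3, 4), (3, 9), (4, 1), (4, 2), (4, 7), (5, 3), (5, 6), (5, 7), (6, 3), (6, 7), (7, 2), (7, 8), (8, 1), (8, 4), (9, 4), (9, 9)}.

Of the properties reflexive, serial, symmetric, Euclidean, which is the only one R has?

serial

Reflexive: no — 1 is not related to itself.
Serial: yes — every world has a successor (e.g. 1 R 4).
Symmetric: no — 2 R 9 but not 9 R 2.
Euclidean: no — 1 R 4 and 1 R 8, but not 4 R 8.
Only serial holds.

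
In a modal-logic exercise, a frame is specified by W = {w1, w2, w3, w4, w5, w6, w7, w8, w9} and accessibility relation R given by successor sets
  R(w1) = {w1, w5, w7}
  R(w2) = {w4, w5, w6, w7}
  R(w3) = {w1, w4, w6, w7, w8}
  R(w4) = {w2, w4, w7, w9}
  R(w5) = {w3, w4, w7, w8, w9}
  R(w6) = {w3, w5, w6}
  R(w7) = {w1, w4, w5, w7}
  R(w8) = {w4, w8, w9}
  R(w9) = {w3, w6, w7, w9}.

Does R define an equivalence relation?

Reflexive: no — w2 is not related to itself.
Symmetric: no — w1 R w5 but not w5 R w1.
Transitive: no — w1 R w5 and w5 R w3, but not w1 R w3.
So R is not an equivalence relation.

No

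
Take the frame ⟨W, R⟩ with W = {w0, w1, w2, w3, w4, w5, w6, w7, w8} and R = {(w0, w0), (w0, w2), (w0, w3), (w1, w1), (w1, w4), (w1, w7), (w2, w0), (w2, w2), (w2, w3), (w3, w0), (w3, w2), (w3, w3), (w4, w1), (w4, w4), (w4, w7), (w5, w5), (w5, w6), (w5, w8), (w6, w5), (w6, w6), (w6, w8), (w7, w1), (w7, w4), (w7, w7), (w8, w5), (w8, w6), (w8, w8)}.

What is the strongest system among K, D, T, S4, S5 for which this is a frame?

S5

Serial (axiom D): yes — every world has a successor (e.g. w0 R w0).
Reflexive (axiom T): yes — every world is R-related to itself.
Transitive (axiom 4): yes — every two-step R-path is closed by a direct edge.
Euclidean (axiom 5): yes — any two successors of a common world are R-related.
So F validates K, D, T, S4, S5. The strongest is S5.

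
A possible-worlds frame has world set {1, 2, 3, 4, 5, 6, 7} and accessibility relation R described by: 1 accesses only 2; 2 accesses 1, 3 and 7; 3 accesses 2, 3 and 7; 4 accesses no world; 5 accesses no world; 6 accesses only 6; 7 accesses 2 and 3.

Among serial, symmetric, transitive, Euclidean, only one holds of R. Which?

Serial: no — 4 has no R-successor.
Symmetric: yes — every pair in R has its reverse in R.
Transitive: no — 1 R 2 and 2 R 3, but not 1 R 3.
Euclidean: no — 2 R 1 and 2 R 3, but not 1 R 3.
Only symmetric holds.

symmetric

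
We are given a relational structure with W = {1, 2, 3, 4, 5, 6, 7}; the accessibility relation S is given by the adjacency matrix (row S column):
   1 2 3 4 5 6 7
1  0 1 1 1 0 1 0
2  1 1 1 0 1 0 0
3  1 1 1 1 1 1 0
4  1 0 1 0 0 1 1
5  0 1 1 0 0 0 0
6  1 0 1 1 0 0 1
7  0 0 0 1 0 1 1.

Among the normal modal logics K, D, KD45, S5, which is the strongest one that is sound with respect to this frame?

Serial (axiom D): yes — every world has a successor (e.g. 1 S 2).
Euclidean (axiom 5): no — 1 S 2 and 1 S 4, but not 2 S 4.
Transitive (axiom 4): no — 1 S 2 and 2 S 5, but not 1 S 5.
Reflexive (axiom T): no — 1 is not related to itself.
So F validates K, D; KD45 would additionally require S to be Euclidean and transitive. The strongest is D.

D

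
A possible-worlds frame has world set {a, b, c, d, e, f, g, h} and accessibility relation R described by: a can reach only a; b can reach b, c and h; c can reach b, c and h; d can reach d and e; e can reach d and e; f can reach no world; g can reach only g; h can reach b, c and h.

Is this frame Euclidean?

Yes

Euclidean: yes — any two successors of a common world are R-related.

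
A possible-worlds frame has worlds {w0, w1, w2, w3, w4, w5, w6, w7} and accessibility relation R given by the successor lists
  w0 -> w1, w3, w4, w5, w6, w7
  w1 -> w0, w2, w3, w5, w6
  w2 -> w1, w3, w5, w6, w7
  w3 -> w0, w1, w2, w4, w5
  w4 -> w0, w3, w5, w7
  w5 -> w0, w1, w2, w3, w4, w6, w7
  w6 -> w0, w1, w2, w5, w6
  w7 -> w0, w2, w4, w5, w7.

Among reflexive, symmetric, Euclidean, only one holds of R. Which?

symmetric

Reflexive: no — w0 is not related to itself.
Symmetric: yes — every pair in R has its reverse in R.
Euclidean: no — w0 R w1 and w0 R w4, but not w1 R w4.
Only symmetric holds.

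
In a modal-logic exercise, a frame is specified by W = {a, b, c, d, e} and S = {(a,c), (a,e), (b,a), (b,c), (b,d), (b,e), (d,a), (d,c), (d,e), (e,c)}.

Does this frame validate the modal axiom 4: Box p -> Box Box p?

Yes

The schema 4 characterises exactly the transitive frames.
Transitive: yes — every two-step S-path is closed by a direct edge.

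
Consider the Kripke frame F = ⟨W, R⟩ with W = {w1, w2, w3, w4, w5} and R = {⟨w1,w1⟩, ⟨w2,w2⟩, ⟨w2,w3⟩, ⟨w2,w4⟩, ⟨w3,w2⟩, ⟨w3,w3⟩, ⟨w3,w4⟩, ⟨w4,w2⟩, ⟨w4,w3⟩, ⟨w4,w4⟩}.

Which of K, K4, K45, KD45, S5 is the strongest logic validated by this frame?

Transitive (axiom 4): yes — every two-step R-path is closed by a direct edge.
Euclidean (axiom 5): yes — any two successors of a common world are R-related.
Serial (axiom D): no — w5 has no R-successor.
Reflexive (axiom T): no — w5 is not related to itself.
So F validates K, K4, K45; KD45 would additionally require R to be serial. The strongest is K45.

K45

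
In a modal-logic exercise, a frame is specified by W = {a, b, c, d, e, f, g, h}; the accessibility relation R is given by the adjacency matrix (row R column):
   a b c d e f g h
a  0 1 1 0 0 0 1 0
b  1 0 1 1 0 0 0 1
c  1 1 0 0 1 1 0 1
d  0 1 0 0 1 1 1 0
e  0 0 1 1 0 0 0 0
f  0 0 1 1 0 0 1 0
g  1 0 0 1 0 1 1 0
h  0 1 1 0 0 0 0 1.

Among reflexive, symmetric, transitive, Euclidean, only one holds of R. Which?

Reflexive: no — a is not related to itself.
Symmetric: yes — every pair in R has its reverse in R.
Transitive: no — a R b and b R d, but not a R d.
Euclidean: no — a R b and a R g, but not b R g.
Only symmetric holds.

symmetric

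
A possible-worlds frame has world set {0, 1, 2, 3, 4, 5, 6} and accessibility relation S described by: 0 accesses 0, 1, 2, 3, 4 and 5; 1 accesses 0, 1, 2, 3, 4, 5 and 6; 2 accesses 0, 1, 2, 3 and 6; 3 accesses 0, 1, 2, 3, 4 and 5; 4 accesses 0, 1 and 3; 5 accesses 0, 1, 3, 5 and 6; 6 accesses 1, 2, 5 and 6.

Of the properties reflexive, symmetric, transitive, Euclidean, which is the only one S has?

symmetric

Reflexive: no — 4 is not related to itself.
Symmetric: yes — every pair in S has its reverse in S.
Transitive: no — 0 S 1 and 1 S 6, but not 0 S 6.
Euclidean: no — 0 S 2 and 0 S 4, but not 2 S 4.
Only symmetric holds.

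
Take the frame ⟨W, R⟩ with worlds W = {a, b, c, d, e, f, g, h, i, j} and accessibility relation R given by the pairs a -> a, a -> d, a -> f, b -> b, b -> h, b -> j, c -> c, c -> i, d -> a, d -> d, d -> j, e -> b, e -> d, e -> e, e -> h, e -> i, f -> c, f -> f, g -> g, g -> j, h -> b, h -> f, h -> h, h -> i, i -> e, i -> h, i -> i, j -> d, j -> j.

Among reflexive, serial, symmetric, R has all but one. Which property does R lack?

Reflexive: yes — every world is R-related to itself.
Serial: yes — every world has a successor (e.g. a R a).
Symmetric: no — a R f but not f R a.
Only symmetric fails.

symmetric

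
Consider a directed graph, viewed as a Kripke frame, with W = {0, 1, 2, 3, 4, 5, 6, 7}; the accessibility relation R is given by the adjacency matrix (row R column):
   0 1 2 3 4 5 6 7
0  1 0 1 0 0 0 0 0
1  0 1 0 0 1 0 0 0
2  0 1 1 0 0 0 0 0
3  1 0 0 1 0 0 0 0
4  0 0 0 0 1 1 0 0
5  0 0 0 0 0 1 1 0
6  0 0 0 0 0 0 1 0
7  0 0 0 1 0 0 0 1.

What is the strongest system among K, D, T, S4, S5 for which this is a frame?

T

Serial (axiom D): yes — every world has a successor (e.g. 0 R 0).
Reflexive (axiom T): yes — every world is R-related to itself.
Transitive (axiom 4): no — 0 R 2 and 2 R 1, but not 0 R 1.
Euclidean (axiom 5): no — 0 R 2 and 0 R 0, but not 2 R 0.
So F validates K, D, T; S4 would additionally require R to be transitive. The strongest is T.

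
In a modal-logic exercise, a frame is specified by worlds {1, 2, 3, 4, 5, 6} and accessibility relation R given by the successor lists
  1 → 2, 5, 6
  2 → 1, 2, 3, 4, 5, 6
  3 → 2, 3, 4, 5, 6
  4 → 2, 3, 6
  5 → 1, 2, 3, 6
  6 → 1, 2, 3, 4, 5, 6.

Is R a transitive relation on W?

Transitive: no — 1 R 2 and 2 R 3, but not 1 R 3.

No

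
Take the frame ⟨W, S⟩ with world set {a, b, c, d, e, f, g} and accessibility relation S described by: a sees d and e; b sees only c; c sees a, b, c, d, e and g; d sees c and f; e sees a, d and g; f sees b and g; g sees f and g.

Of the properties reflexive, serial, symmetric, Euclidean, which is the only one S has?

Reflexive: no — a is not related to itself.
Serial: yes — every world has a successor (e.g. a S d).
Symmetric: no — a S d but not d S a.
Euclidean: no — a S d and a S e, but not d S e.
Only serial holds.

serial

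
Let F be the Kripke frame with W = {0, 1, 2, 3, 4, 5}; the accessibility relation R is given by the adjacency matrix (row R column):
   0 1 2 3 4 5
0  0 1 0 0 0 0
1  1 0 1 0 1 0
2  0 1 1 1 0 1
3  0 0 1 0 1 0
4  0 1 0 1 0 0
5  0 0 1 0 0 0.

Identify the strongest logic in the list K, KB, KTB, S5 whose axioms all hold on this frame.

Symmetric (axiom B): yes — every pair in R has its reverse in R.
Reflexive (axiom T): no — 0 is not related to itself.
Euclidean (axiom 5): no — 1 R 0 and 1 R 2, but not 0 R 2.
So F validates K, KB; KTB would additionally require R to be reflexive. The strongest is KB.

KB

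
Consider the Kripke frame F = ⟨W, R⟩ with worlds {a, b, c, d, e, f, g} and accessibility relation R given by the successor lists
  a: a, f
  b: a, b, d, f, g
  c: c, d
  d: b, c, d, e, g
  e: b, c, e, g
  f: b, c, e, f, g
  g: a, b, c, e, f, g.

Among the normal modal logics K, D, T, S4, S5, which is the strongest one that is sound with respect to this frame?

T

Serial (axiom D): yes — every world has a successor (e.g. a R a).
Reflexive (axiom T): yes — every world is R-related to itself.
Transitive (axiom 4): no — a R f and f R b, but not a R b.
Euclidean (axiom 5): no — b R a and b R d, but not a R d.
So F validates K, D, T; S4 would additionally require R to be transitive. The strongest is T.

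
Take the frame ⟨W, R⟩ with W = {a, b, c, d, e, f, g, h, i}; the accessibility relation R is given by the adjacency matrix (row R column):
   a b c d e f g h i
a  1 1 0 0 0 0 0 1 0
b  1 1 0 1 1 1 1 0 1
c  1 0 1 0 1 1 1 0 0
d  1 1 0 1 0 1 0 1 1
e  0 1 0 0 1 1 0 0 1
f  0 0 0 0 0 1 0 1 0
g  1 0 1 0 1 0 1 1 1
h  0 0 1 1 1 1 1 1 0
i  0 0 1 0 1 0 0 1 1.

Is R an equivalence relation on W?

No

Reflexive: yes — every world is R-related to itself.
Symmetric: no — a R h but not h R a.
Transitive: no — a R b and b R d, but not a R d.
So R is not an equivalence relation.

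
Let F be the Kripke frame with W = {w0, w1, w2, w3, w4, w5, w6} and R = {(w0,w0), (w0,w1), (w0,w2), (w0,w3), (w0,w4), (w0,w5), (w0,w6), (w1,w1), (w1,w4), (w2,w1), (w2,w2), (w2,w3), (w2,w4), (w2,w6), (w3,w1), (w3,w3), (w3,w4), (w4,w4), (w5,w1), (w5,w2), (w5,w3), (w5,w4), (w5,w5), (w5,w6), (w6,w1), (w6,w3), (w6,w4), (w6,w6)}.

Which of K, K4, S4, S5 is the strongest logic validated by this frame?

Transitive (axiom 4): yes — every two-step R-path is closed by a direct edge.
Reflexive (axiom T): yes — every world is R-related to itself.
Euclidean (axiom 5): no — w0 R w1 and w0 R w2, but not w1 R w2.
So F validates K, K4, S4; S5 would additionally require R to be Euclidean. The strongest is S4.

S4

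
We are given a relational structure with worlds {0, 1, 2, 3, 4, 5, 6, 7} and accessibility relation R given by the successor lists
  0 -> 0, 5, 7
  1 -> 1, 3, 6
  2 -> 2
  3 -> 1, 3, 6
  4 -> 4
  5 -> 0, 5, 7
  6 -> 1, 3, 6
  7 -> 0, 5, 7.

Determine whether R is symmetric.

Yes

Symmetric: yes — every pair in R has its reverse in R.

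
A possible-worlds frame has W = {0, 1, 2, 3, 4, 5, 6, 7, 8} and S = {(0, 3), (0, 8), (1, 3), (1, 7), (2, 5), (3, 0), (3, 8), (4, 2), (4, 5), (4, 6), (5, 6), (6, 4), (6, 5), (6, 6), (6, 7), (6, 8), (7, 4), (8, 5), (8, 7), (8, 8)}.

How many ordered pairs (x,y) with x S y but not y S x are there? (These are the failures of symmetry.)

12

Enumerating: (0,8), (1,3), (1,7), (2,5), (3,8), (4,2), (4,5), (6,7), (6,8), (7,4), (8,5), (8,7).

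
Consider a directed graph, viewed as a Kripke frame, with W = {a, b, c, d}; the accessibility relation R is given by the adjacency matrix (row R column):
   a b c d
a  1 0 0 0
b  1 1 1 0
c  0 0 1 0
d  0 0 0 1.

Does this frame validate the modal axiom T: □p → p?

Yes

The schema T characterises exactly the reflexive frames.
Reflexive: yes — every world is R-related to itself.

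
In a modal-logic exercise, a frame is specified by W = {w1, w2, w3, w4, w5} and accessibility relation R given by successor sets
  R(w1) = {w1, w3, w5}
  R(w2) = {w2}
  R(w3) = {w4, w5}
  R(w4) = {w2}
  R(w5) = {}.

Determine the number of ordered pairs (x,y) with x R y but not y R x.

Enumerating: (w1,w3), (w1,w5), (w3,w4), (w3,w5), (w4,w2).

5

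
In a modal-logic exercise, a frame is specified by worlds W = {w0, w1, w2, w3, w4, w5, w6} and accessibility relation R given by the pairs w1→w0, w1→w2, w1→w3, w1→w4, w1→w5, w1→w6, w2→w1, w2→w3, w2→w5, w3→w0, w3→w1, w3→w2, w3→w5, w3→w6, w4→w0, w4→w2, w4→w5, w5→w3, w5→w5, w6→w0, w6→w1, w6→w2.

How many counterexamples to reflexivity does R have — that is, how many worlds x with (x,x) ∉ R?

6

Enumerating: w0, w1, w2, w3, w4, w6.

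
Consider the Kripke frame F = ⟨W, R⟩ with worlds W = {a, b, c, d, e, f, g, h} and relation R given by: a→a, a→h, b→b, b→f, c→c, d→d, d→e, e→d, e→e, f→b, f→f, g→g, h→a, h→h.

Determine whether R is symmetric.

Symmetric: yes — every pair in R has its reverse in R.

Yes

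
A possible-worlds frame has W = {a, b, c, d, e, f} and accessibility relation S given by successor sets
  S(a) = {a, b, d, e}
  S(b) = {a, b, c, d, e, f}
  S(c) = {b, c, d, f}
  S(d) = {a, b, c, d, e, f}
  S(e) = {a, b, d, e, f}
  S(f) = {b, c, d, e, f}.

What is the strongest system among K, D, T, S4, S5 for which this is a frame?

T

Serial (axiom D): yes — every world has a successor (e.g. a S a).
Reflexive (axiom T): yes — every world is S-related to itself.
Transitive (axiom 4): no — a S b and b S c, but not a S c.
Euclidean (axiom 5): no — b S a and b S c, but not a S c.
So F validates K, D, T; S4 would additionally require S to be transitive. The strongest is T.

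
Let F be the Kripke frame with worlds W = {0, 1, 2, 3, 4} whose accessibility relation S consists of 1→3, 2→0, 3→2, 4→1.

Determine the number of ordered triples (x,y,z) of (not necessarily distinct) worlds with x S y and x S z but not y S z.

Enumerating: (1,3,3), (2,0,0), (3,2,2), (4,1,1).

4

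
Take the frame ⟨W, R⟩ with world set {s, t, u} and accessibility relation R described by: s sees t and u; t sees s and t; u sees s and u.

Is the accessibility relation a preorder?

Reflexive: no — s is not related to itself.
Transitive: no — t R s and s R u, but not t R u.
So R is not a preorder.

No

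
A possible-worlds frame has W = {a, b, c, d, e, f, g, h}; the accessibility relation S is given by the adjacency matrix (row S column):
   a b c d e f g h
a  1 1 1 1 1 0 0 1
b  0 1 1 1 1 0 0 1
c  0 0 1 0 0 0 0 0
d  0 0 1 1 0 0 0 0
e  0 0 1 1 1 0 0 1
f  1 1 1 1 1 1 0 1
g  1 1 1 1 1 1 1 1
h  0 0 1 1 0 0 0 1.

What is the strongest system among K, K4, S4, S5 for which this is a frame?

S4

Transitive (axiom 4): yes — every two-step S-path is closed by a direct edge.
Reflexive (axiom T): yes — every world is S-related to itself.
Euclidean (axiom 5): no — a S c and a S b, but not c S b.
So F validates K, K4, S4; S5 would additionally require S to be Euclidean. The strongest is S4.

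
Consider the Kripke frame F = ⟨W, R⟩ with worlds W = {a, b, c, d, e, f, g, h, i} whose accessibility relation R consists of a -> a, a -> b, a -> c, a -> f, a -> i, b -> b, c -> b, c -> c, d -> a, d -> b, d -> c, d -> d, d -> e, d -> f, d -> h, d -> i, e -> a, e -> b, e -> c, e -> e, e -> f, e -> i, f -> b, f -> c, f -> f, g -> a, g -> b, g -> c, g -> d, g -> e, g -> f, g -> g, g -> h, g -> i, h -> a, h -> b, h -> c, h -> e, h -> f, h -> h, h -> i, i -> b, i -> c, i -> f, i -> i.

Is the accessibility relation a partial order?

Reflexive: yes — every world is R-related to itself.
Transitive: yes — every two-step R-path is closed by a direct edge.
Antisymmetric: yes — no distinct pair is related both ways.
So R is a partial order.

Yes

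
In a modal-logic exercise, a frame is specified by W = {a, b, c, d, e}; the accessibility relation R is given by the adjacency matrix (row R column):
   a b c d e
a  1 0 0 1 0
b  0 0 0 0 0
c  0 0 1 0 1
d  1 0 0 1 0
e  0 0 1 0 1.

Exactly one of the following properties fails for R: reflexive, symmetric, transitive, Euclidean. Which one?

Reflexive: no — b is not related to itself.
Symmetric: yes — every pair in R has its reverse in R.
Transitive: yes — every two-step R-path is closed by a direct edge.
Euclidean: yes — any two successors of a common world are R-related.
Only reflexive fails.

reflexive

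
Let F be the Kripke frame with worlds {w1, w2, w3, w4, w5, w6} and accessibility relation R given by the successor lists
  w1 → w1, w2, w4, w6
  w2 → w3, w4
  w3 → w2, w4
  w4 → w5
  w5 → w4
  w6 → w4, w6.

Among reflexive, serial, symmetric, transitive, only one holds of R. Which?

Reflexive: no — w2 is not related to itself.
Serial: yes — every world has a successor (e.g. w1 R w1).
Symmetric: no — w1 R w2 but not w2 R w1.
Transitive: no — w1 R w2 and w2 R w3, but not w1 R w3.
Only serial holds.

serial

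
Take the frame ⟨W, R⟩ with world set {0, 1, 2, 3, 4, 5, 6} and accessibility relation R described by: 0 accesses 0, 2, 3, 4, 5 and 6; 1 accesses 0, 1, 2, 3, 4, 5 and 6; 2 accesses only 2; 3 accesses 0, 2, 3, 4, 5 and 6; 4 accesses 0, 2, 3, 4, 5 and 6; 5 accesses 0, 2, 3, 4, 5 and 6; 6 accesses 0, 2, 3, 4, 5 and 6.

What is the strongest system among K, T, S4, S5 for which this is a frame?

S4

Reflexive (axiom T): yes — every world is R-related to itself.
Transitive (axiom 4): yes — every two-step R-path is closed by a direct edge.
Euclidean (axiom 5): no — 0 R 2 and 0 R 3, but not 2 R 3.
So F validates K, T, S4; S5 would additionally require R to be Euclidean. The strongest is S4.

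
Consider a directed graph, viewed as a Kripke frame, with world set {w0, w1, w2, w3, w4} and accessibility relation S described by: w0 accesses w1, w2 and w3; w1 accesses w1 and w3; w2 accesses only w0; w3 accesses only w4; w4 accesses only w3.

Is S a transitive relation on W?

Transitive: no — w0 S w3 and w3 S w4, but not w0 S w4.

No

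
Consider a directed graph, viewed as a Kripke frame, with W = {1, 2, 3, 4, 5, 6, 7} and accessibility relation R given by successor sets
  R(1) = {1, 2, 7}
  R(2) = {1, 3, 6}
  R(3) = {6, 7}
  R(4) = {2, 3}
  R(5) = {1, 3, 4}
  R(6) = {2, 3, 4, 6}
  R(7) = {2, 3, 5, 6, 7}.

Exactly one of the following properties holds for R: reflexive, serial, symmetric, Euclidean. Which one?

Reflexive: no — 2 is not related to itself.
Serial: yes — every world has a successor (e.g. 1 R 1).
Symmetric: no — 1 R 7 but not 7 R 1.
Euclidean: no — 1 R 2 and 1 R 7, but not 2 R 7.
Only serial holds.

serial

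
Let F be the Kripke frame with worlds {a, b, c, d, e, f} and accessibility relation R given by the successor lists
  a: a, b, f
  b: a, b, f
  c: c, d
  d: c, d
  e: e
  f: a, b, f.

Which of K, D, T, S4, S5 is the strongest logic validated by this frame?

S5

Serial (axiom D): yes — every world has a successor (e.g. a R a).
Reflexive (axiom T): yes — every world is R-related to itself.
Transitive (axiom 4): yes — every two-step R-path is closed by a direct edge.
Euclidean (axiom 5): yes — any two successors of a common world are R-related.
So F validates K, D, T, S4, S5. The strongest is S5.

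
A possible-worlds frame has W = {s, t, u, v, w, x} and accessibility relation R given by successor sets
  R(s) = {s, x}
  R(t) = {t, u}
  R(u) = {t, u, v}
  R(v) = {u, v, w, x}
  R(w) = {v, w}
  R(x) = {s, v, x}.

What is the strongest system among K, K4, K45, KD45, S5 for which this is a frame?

K

Transitive (axiom 4): no — s R x and x R v, but not s R v.
Euclidean (axiom 5): no — u R t and u R v, but not t R v.
Serial (axiom D): yes — every world has a successor (e.g. s R s).
Reflexive (axiom T): yes — every world is R-related to itself.
So F validates K; K4 would additionally require R to be transitive. The strongest is K.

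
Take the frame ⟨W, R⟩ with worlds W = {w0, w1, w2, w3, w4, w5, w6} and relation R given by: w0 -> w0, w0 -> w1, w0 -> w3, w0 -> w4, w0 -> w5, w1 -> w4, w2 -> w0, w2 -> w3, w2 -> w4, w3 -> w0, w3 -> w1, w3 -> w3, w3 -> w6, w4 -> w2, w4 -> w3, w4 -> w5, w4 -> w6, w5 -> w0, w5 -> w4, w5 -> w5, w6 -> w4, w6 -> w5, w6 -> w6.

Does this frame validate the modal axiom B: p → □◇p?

No

The schema B characterises exactly the symmetric frames.
Symmetric: no — w0 R w1 but not w1 R w0.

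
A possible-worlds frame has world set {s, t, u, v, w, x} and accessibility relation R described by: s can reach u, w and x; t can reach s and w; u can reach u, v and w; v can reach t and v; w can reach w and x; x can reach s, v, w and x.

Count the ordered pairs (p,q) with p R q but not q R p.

Enumerating: (s,u), (s,w), (t,s), (t,w), (u,v), (u,w), (v,t), (x,v).

8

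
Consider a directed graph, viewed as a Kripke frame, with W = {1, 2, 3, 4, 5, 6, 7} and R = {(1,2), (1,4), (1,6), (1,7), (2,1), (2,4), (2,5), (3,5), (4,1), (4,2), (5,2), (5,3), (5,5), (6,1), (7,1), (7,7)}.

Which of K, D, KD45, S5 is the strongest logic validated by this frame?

Serial (axiom D): yes — every world has a successor (e.g. 1 R 2).
Euclidean (axiom 5): no — 1 R 2 and 1 R 6, but not 2 R 6.
Transitive (axiom 4): no — 1 R 2 and 2 R 5, but not 1 R 5.
Reflexive (axiom T): no — 1 is not related to itself.
So F validates K, D; KD45 would additionally require R to be Euclidean and transitive. The strongest is D.

D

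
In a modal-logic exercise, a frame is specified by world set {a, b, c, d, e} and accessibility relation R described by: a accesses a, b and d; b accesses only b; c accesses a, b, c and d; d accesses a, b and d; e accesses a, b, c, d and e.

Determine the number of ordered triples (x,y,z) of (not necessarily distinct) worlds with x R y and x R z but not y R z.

Enumerating: (a,b,a), (a,b,d), (c,a,c), (c,b,a), (c,b,c), (c,b,d), (c,d,c), (d,b,a), (d,b,d), (e,a,c), (e,a,e), (e,b,a), (e,b,c), (e,b,d), (e,b,e), (e,c,e), (e,d,c), (e,d,e).

18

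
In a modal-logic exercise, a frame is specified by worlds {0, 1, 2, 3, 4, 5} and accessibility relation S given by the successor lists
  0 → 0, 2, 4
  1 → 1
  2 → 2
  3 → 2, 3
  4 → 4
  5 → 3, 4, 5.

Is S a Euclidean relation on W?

No

Euclidean: no — 0 S 2 and 0 S 4, but not 2 S 4.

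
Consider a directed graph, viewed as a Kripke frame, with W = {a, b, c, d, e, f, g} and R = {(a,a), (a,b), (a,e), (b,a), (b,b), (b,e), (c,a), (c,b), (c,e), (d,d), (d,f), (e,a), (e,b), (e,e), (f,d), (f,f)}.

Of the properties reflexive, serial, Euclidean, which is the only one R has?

Euclidean

Reflexive: no — c is not related to itself.
Serial: no — g has no R-successor.
Euclidean: yes — any two successors of a common world are R-related.
Only Euclidean holds.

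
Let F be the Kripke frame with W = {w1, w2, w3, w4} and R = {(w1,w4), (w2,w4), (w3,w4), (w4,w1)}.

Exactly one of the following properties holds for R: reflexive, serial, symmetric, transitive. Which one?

Reflexive: no — w1 is not related to itself.
Serial: yes — every world has a successor (e.g. w1 R w4).
Symmetric: no — w2 R w4 but not w4 R w2.
Transitive: no — w2 R w4 and w4 R w1, but not w2 R w1.
Only serial holds.

serial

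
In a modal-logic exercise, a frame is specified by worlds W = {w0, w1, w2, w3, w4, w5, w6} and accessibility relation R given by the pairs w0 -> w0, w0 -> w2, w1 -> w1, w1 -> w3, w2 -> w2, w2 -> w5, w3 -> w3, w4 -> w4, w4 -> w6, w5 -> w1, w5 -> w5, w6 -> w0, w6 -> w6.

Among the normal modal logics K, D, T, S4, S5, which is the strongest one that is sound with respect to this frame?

T

Serial (axiom D): yes — every world has a successor (e.g. w0 R w0).
Reflexive (axiom T): yes — every world is R-related to itself.
Transitive (axiom 4): no — w0 R w2 and w2 R w5, but not w0 R w5.
Euclidean (axiom 5): no — w0 R w2 and w0 R w0, but not w2 R w0.
So F validates K, D, T; S4 would additionally require R to be transitive. The strongest is T.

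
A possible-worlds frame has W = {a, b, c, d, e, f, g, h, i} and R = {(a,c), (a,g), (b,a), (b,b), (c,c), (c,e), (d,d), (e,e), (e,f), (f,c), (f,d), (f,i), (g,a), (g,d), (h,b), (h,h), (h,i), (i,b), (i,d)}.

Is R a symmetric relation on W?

No

Symmetric: no — a R c but not c R a.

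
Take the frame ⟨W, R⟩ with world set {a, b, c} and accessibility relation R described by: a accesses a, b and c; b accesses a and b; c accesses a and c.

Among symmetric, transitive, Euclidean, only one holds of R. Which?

symmetric

Symmetric: yes — every pair in R has its reverse in R.
Transitive: no — b R a and a R c, but not b R c.
Euclidean: no — a R b and a R c, but not b R c.
Only symmetric holds.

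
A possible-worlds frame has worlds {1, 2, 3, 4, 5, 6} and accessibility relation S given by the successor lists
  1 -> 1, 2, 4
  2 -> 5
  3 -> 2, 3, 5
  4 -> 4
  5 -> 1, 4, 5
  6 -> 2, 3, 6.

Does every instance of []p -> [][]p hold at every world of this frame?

No

By correspondence theory, 4 is valid on a frame iff S is transitive.
Transitive: no — 1 S 2 and 2 S 5, but not 1 S 5.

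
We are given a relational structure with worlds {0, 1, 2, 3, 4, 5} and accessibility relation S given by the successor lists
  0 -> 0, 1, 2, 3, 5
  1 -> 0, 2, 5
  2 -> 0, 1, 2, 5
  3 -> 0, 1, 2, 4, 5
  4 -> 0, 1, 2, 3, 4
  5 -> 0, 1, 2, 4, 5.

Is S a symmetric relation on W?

Symmetric: no — 3 S 1 but not 1 S 3.

No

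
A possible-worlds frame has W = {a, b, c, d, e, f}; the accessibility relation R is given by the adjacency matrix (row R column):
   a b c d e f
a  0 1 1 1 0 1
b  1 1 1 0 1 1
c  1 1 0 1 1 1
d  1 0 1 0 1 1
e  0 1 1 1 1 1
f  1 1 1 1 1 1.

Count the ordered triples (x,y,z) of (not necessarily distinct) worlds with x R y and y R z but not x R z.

Enumerating: (a,b,a), (a,b,e), (a,c,a), (a,c,e), (a,d,a), (a,d,e), (a,f,a), (a,f,e), (b,a,d), (b,c,d), (b,e,d), (b,f,d), … and 17 more.
Total: 29.

29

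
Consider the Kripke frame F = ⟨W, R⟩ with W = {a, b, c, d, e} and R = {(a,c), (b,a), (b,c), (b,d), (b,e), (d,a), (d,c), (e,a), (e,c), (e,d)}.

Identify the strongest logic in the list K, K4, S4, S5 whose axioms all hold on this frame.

Transitive (axiom 4): yes — every two-step R-path is closed by a direct edge.
Reflexive (axiom T): no — a is not related to itself.
Euclidean (axiom 5): no — b R a and b R d, but not a R d.
So F validates K, K4; S4 would additionally require R to be reflexive. The strongest is K4.

K4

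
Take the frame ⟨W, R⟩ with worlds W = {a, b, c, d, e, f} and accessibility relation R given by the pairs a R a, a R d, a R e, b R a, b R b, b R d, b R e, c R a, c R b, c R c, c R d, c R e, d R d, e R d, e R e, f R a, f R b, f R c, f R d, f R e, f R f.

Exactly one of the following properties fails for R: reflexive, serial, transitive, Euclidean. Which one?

Reflexive: yes — every world is R-related to itself.
Serial: yes — every world has a successor (e.g. a R a).
Transitive: yes — every two-step R-path is closed by a direct edge.
Euclidean: no — a R d and a R e, but not d R e.
Only Euclidean fails.

Euclidean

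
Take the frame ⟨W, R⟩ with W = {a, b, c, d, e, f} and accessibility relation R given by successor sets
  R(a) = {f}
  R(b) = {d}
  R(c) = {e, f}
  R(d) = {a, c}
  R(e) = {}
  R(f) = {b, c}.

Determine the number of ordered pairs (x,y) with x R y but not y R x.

Enumerating: (a,f), (b,d), (c,e), (d,a), (d,c), (f,b).

6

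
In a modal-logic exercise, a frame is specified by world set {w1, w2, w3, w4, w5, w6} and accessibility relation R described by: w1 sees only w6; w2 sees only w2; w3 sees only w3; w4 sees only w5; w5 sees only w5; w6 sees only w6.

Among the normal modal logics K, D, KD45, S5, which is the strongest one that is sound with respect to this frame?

KD45

Serial (axiom D): yes — every world has a successor (e.g. w1 R w6).
Euclidean (axiom 5): yes — any two successors of a common world are R-related.
Transitive (axiom 4): yes — every two-step R-path is closed by a direct edge.
Reflexive (axiom T): no — w1 is not related to itself.
So F validates K, D, KD45; S5 would additionally require R to be reflexive. The strongest is KD45.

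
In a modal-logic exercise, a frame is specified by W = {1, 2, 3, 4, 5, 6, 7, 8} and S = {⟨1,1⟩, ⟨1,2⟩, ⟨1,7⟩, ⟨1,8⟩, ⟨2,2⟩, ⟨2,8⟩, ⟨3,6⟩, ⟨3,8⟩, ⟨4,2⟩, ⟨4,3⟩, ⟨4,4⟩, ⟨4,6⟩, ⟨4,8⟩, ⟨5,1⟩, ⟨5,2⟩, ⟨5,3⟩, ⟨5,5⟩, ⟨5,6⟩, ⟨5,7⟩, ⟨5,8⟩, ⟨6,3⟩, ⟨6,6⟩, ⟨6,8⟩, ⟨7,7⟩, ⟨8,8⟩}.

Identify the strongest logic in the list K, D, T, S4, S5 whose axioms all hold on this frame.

D

Serial (axiom D): yes — every world has a successor (e.g. 1 S 1).
Reflexive (axiom T): no — 3 is not related to itself.
Transitive (axiom 4): no — 3 S 6 and 6 S 3, but not 3 S 3.
Euclidean (axiom 5): no — 1 S 2 and 1 S 7, but not 2 S 7.
So F validates K, D; T would additionally require S to be reflexive. The strongest is D.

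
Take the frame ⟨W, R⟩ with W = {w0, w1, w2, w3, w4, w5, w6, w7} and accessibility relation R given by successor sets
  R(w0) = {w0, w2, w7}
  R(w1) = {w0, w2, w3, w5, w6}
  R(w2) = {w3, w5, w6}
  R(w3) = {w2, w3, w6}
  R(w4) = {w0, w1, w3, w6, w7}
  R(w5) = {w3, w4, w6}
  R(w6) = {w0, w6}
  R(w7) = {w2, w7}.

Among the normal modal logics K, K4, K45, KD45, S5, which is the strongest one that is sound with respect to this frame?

K

Transitive (axiom 4): no — w0 R w2 and w2 R w3, but not w0 R w3.
Euclidean (axiom 5): no — w0 R w2 and w0 R w7, but not w2 R w7.
Serial (axiom D): yes — every world has a successor (e.g. w0 R w0).
Reflexive (axiom T): no — w1 is not related to itself.
So F validates K; K4 would additionally require R to be transitive. The strongest is K.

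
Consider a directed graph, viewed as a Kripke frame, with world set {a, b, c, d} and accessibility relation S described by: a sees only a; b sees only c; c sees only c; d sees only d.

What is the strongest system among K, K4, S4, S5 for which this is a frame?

K4

Transitive (axiom 4): yes — every two-step S-path is closed by a direct edge.
Reflexive (axiom T): no — b is not related to itself.
Euclidean (axiom 5): yes — any two successors of a common world are S-related.
So F validates K, K4; S4 would additionally require S to be reflexive. The strongest is K4.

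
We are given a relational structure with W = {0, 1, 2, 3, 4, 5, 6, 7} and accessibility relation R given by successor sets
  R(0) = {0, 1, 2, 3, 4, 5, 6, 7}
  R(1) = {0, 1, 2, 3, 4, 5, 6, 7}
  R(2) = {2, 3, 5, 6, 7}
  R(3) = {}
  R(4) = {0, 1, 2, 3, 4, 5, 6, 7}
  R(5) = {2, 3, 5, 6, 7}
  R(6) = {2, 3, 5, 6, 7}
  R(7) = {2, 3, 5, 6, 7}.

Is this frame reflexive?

No

Reflexive: no — 3 is not related to itself.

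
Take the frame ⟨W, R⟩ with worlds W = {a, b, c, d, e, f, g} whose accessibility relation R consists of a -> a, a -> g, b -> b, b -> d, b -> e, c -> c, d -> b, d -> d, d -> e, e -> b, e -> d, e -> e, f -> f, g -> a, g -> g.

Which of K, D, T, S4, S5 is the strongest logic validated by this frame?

S5

Serial (axiom D): yes — every world has a successor (e.g. a R a).
Reflexive (axiom T): yes — every world is R-related to itself.
Transitive (axiom 4): yes — every two-step R-path is closed by a direct edge.
Euclidean (axiom 5): yes — any two successors of a common world are R-related.
So F validates K, D, T, S4, S5. The strongest is S5.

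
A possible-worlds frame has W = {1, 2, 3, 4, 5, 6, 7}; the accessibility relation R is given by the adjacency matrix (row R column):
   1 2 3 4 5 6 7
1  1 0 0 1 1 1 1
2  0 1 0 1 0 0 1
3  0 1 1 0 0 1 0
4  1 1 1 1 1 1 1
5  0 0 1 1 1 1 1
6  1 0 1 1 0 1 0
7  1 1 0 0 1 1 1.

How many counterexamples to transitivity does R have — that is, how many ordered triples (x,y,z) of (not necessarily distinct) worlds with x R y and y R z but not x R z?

34

Enumerating: (1,4,2), (1,4,3), (1,5,3), (1,6,3), (1,7,2), (2,4,1), (2,4,3), (2,4,5), (2,4,6), (2,7,1), (2,7,5), (2,7,6), … and 22 more.
Total: 34.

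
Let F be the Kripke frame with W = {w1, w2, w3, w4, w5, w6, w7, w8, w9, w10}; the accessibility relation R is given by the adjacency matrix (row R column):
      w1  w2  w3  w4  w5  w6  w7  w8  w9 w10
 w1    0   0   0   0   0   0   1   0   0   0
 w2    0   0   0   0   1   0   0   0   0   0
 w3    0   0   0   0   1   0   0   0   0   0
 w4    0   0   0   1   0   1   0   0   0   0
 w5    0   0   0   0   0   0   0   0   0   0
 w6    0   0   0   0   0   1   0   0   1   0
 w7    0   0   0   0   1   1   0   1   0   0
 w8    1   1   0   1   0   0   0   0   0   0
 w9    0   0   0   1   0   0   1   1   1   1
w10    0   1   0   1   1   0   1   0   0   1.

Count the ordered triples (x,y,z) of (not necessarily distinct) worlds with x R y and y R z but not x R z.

Enumerating: (w1,w7,w5), (w1,w7,w6), (w1,w7,w8), (w10,w4,w6), (w10,w7,w6), (w10,w7,w8), (w4,w6,w9), (w6,w9,w10), (w6,w9,w4), (w6,w9,w7), (w6,w9,w8), (w7,w6,w9), … and 13 more.
Total: 25.

25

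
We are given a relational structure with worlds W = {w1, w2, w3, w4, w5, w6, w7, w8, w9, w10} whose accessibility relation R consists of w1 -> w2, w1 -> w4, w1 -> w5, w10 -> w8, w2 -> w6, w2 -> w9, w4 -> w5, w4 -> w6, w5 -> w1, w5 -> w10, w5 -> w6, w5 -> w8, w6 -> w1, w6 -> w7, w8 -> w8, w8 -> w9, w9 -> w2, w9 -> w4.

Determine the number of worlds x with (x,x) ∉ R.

Enumerating: w1, w2, w3, w4, w5, w6, w7, w9, w10.

9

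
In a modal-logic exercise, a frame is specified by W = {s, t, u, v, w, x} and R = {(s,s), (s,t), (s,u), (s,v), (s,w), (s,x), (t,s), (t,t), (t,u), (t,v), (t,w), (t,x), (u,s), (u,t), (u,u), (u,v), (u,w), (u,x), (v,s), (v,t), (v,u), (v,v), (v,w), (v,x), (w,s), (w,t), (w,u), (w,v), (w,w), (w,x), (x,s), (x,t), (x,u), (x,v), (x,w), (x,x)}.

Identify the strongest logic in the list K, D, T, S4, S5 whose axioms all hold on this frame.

Serial (axiom D): yes — every world has a successor (e.g. s R s).
Reflexive (axiom T): yes — every world is R-related to itself.
Transitive (axiom 4): yes — every two-step R-path is closed by a direct edge.
Euclidean (axiom 5): yes — any two successors of a common world are R-related.
So F validates K, D, T, S4, S5. The strongest is S5.

S5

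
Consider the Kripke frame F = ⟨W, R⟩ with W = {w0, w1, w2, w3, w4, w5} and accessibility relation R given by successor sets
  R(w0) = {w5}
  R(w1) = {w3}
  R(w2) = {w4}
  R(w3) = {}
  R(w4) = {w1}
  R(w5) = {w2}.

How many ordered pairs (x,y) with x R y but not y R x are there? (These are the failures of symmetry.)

5

Enumerating: (w0,w5), (w1,w3), (w2,w4), (w4,w1), (w5,w2).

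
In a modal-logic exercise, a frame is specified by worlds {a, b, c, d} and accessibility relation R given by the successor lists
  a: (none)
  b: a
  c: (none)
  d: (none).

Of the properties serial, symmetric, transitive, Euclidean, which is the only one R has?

transitive

Serial: no — a has no R-successor.
Symmetric: no — b R a but not a R b.
Transitive: yes — every two-step R-path is closed by a direct edge.
Euclidean: no — b R a and b R a, but not a R a.
Only transitive holds.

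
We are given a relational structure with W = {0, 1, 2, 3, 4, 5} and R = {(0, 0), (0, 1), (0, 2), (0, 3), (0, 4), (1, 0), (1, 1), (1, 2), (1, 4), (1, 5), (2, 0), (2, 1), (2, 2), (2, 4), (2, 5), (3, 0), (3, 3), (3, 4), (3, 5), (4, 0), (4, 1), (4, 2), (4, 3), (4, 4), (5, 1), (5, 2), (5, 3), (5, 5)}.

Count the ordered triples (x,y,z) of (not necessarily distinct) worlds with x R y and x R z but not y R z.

24

Enumerating: (0,1,3), (0,2,3), (0,3,1), (0,3,2), (1,0,5), (1,4,5), (1,5,0), (1,5,4), (2,0,5), (2,4,5), (2,5,0), (2,5,4), … and 12 more.
Total: 24.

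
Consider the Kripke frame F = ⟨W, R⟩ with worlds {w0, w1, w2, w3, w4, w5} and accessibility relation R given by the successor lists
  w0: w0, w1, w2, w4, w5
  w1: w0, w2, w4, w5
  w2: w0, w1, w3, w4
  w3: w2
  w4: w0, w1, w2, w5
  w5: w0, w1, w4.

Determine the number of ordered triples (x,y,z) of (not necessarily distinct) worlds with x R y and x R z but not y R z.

28

Enumerating: (w0,w1,w1), (w0,w2,w2), (w0,w2,w5), (w0,w4,w4), (w0,w5,w2), (w0,w5,w5), (w1,w2,w2), (w1,w2,w5), (w1,w4,w4), (w1,w5,w2), (w1,w5,w5), (w2,w0,w3), … and 16 more.
Total: 28.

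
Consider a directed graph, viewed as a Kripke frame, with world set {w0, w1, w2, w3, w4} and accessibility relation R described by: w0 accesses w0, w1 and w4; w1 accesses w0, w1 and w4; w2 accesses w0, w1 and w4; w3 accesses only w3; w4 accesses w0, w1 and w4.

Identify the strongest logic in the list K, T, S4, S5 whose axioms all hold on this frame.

Reflexive (axiom T): no — w2 is not related to itself.
Transitive (axiom 4): yes — every two-step R-path is closed by a direct edge.
Euclidean (axiom 5): yes — any two successors of a common world are R-related.
So F validates K; T would additionally require R to be reflexive. The strongest is K.

K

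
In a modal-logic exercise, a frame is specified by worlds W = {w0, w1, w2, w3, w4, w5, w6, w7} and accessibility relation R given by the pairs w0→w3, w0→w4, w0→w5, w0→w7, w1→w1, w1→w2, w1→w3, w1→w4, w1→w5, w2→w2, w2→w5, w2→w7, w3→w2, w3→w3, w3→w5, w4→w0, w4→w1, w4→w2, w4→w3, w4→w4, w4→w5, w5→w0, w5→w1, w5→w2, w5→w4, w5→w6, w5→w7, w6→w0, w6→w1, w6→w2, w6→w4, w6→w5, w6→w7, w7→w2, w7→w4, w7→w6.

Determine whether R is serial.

Serial: yes — every world has a successor (e.g. w0 R w3).

Yes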